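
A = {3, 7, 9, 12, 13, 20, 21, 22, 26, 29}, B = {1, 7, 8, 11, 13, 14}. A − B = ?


A \ B = elements in A but not in B
A = {3, 7, 9, 12, 13, 20, 21, 22, 26, 29}
B = {1, 7, 8, 11, 13, 14}
Remove from A any elements in B
A \ B = {3, 9, 12, 20, 21, 22, 26, 29}

A \ B = {3, 9, 12, 20, 21, 22, 26, 29}


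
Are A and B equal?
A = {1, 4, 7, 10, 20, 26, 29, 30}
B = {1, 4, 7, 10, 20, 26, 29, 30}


Two sets are equal iff they have exactly the same elements.
A = {1, 4, 7, 10, 20, 26, 29, 30}
B = {1, 4, 7, 10, 20, 26, 29, 30}
Same elements → A = B

Yes, A = B


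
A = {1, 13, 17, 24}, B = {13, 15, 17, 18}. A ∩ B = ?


A ∩ B = elements in both A and B
A = {1, 13, 17, 24}
B = {13, 15, 17, 18}
A ∩ B = {13, 17}

A ∩ B = {13, 17}


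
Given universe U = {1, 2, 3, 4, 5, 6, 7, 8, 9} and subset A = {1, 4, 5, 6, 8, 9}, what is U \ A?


Aᶜ = U \ A = elements in U but not in A
U = {1, 2, 3, 4, 5, 6, 7, 8, 9}
A = {1, 4, 5, 6, 8, 9}
Aᶜ = {2, 3, 7}

Aᶜ = {2, 3, 7}


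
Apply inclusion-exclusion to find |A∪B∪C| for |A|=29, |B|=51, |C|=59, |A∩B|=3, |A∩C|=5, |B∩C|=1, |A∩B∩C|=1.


|A∪B∪C| = |A|+|B|+|C| - |A∩B|-|A∩C|-|B∩C| + |A∩B∩C|
= 29+51+59 - 3-5-1 + 1
= 139 - 9 + 1
= 131

|A ∪ B ∪ C| = 131


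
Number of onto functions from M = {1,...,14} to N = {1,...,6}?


n = |M| = 14, k = |N| = 6. Surjections via inclusion-exclusion:
S(n,k) = Σ(-1)^i × C(k,i) × (k-i)^n, i=0 to k
i=0: (-1)^0×C(6,0)×6^14 = 78364164096
i=1: (-1)^1×C(6,1)×5^14 = -36621093750
i=2: (-1)^2×C(6,2)×4^14 = 4026531840
i=3: (-1)^3×C(6,3)×3^14 = -95659380
i=4: (-1)^4×C(6,4)×2^14 = 245760
i=5: (-1)^5×C(6,5)×1^14 = -6
i=6: (-1)^6×C(6,6)×0^14 = 0
Total = 45674188560

Number of surjections = 45674188560


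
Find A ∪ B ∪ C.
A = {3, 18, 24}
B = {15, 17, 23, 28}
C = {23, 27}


A ∪ B = {3, 15, 17, 18, 23, 24, 28}
(A ∪ B) ∪ C = {3, 15, 17, 18, 23, 24, 27, 28}

A ∪ B ∪ C = {3, 15, 17, 18, 23, 24, 27, 28}


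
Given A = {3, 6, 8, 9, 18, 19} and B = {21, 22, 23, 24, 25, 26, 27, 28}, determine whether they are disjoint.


Disjoint means A ∩ B = ∅.
A ∩ B = ∅
A ∩ B = ∅, so A and B are disjoint.

Yes, A and B are disjoint


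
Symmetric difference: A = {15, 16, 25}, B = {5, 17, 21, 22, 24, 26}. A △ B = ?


A △ B = (A \ B) ∪ (B \ A) = elements in exactly one of A or B
A \ B = {15, 16, 25}
B \ A = {5, 17, 21, 22, 24, 26}
A △ B = {5, 15, 16, 17, 21, 22, 24, 25, 26}

A △ B = {5, 15, 16, 17, 21, 22, 24, 25, 26}


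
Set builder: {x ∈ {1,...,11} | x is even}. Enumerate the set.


Checking each candidate:
Condition: even numbers in {1,...,11}
Result = {2, 4, 6, 8, 10}

{2, 4, 6, 8, 10}


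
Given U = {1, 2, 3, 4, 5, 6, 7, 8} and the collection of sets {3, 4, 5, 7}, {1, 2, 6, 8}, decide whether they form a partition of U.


A partition requires: (1) non-empty parts, (2) pairwise disjoint, (3) union = U
Parts: {3, 4, 5, 7}, {1, 2, 6, 8}
Union of parts: {1, 2, 3, 4, 5, 6, 7, 8}
U = {1, 2, 3, 4, 5, 6, 7, 8}
All non-empty? True
Pairwise disjoint? True
Covers U? True

Yes, valid partition


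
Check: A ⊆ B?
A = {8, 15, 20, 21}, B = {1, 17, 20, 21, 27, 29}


A ⊆ B means every element of A is in B.
Elements in A not in B: {8, 15}
So A ⊄ B.

No, A ⊄ B


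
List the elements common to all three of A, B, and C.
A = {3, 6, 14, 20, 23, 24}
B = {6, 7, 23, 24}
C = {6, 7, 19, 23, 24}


A ∩ B = {6, 23, 24}
(A ∩ B) ∩ C = {6, 23, 24}

A ∩ B ∩ C = {6, 23, 24}


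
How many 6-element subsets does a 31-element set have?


C(n,k) = n! / (k!(n-k)!)
C(31,6) = 31! / (6!25!)
= 736281

C(31,6) = 736281


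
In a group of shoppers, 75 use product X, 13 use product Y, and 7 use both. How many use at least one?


|A ∪ B| = |A| + |B| - |A ∩ B|
= 75 + 13 - 7
= 81

|A ∪ B| = 81


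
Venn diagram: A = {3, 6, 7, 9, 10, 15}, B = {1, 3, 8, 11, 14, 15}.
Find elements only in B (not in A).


A = {3, 6, 7, 9, 10, 15}
B = {1, 3, 8, 11, 14, 15}
Region: only in B (not in A)
Elements: {1, 8, 11, 14}

Elements only in B (not in A): {1, 8, 11, 14}


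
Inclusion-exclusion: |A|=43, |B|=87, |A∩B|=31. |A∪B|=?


|A ∪ B| = |A| + |B| - |A ∩ B|
= 43 + 87 - 31
= 99

|A ∪ B| = 99


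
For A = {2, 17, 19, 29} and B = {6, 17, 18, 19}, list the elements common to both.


A ∩ B = elements in both A and B
A = {2, 17, 19, 29}
B = {6, 17, 18, 19}
A ∩ B = {17, 19}

A ∩ B = {17, 19}


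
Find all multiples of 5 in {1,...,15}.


Checking each candidate:
Condition: multiples of 5 in {1,...,15}
Result = {5, 10, 15}

{5, 10, 15}


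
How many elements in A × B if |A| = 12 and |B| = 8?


|A × B| = |A| × |B|
= 12 × 8
= 96

|A × B| = 96


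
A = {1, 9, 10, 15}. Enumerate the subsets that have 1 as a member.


A subset of A contains 1 iff the remaining 3 elements form any subset of A \ {1}.
Count: 2^(n-1) = 2^3 = 8
Subsets containing 1: {1}, {1, 9}, {1, 10}, {1, 15}, {1, 9, 10}, {1, 9, 15}, {1, 10, 15}, {1, 9, 10, 15}

Subsets containing 1 (8 total): {1}, {1, 9}, {1, 10}, {1, 15}, {1, 9, 10}, {1, 9, 15}, {1, 10, 15}, {1, 9, 10, 15}


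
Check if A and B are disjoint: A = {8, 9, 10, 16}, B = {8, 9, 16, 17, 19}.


Disjoint means A ∩ B = ∅.
A ∩ B = {8, 9, 16}
A ∩ B ≠ ∅, so A and B are NOT disjoint.

No, A and B are not disjoint (A ∩ B = {8, 9, 16})


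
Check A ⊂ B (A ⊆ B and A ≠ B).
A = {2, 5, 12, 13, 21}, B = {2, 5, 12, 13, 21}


A ⊂ B requires: A ⊆ B AND A ≠ B.
A ⊆ B? Yes
A = B? Yes
A = B, so A is not a PROPER subset.

No, A is not a proper subset of B


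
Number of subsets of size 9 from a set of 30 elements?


C(n,k) = n! / (k!(n-k)!)
C(30,9) = 30! / (9!21!)
= 14307150

C(30,9) = 14307150


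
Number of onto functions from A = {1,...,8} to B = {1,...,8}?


n = |A| = 8, k = |B| = 8. Surjections via inclusion-exclusion:
S(n,k) = Σ(-1)^i × C(k,i) × (k-i)^n, i=0 to k
i=0: (-1)^0×C(8,0)×8^8 = 16777216
i=1: (-1)^1×C(8,1)×7^8 = -46118408
i=2: (-1)^2×C(8,2)×6^8 = 47029248
i=3: (-1)^3×C(8,3)×5^8 = -21875000
i=4: (-1)^4×C(8,4)×4^8 = 4587520
i=5: (-1)^5×C(8,5)×3^8 = -367416
i=6: (-1)^6×C(8,6)×2^8 = 7168
i=7: (-1)^7×C(8,7)×1^8 = -8
i=8: (-1)^8×C(8,8)×0^8 = 0
Total = 40320

Number of surjections = 40320


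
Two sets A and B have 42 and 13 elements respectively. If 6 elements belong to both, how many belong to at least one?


|A ∪ B| = |A| + |B| - |A ∩ B|
= 42 + 13 - 6
= 49

|A ∪ B| = 49


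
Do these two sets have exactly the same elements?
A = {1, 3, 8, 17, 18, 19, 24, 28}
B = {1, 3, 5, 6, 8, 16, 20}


Two sets are equal iff they have exactly the same elements.
A = {1, 3, 8, 17, 18, 19, 24, 28}
B = {1, 3, 5, 6, 8, 16, 20}
Differences: {5, 6, 16, 17, 18, 19, 20, 24, 28}
A ≠ B

No, A ≠ B


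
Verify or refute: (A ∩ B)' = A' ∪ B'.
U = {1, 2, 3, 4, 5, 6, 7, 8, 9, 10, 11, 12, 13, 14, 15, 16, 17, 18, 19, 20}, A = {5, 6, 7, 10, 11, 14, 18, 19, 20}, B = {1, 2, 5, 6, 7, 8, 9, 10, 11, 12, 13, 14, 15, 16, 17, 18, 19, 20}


LHS: A ∩ B = {5, 6, 7, 10, 11, 14, 18, 19, 20}
(A ∩ B)' = U \ (A ∩ B) = {1, 2, 3, 4, 8, 9, 12, 13, 15, 16, 17}
A' = {1, 2, 3, 4, 8, 9, 12, 13, 15, 16, 17}, B' = {3, 4}
Claimed RHS: A' ∪ B' = {1, 2, 3, 4, 8, 9, 12, 13, 15, 16, 17}
Identity is VALID: LHS = RHS = {1, 2, 3, 4, 8, 9, 12, 13, 15, 16, 17} ✓

Identity is valid. (A ∩ B)' = A' ∪ B' = {1, 2, 3, 4, 8, 9, 12, 13, 15, 16, 17}


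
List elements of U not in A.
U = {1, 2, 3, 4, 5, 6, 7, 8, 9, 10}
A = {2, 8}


Aᶜ = U \ A = elements in U but not in A
U = {1, 2, 3, 4, 5, 6, 7, 8, 9, 10}
A = {2, 8}
Aᶜ = {1, 3, 4, 5, 6, 7, 9, 10}

Aᶜ = {1, 3, 4, 5, 6, 7, 9, 10}


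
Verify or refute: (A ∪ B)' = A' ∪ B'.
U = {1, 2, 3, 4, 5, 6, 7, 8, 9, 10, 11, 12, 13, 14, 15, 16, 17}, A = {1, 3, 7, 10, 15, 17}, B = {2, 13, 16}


LHS: A ∪ B = {1, 2, 3, 7, 10, 13, 15, 16, 17}
(A ∪ B)' = U \ (A ∪ B) = {4, 5, 6, 8, 9, 11, 12, 14}
A' = {2, 4, 5, 6, 8, 9, 11, 12, 13, 14, 16}, B' = {1, 3, 4, 5, 6, 7, 8, 9, 10, 11, 12, 14, 15, 17}
Claimed RHS: A' ∪ B' = {1, 2, 3, 4, 5, 6, 7, 8, 9, 10, 11, 12, 13, 14, 15, 16, 17}
Identity is INVALID: LHS = {4, 5, 6, 8, 9, 11, 12, 14} but the RHS claimed here equals {1, 2, 3, 4, 5, 6, 7, 8, 9, 10, 11, 12, 13, 14, 15, 16, 17}. The correct form is (A ∪ B)' = A' ∩ B'.

Identity is invalid: (A ∪ B)' = {4, 5, 6, 8, 9, 11, 12, 14} but A' ∪ B' = {1, 2, 3, 4, 5, 6, 7, 8, 9, 10, 11, 12, 13, 14, 15, 16, 17}. The correct De Morgan law is (A ∪ B)' = A' ∩ B'.


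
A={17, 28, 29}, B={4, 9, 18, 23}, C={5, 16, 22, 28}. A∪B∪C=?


A ∪ B = {4, 9, 17, 18, 23, 28, 29}
(A ∪ B) ∪ C = {4, 5, 9, 16, 17, 18, 22, 23, 28, 29}

A ∪ B ∪ C = {4, 5, 9, 16, 17, 18, 22, 23, 28, 29}


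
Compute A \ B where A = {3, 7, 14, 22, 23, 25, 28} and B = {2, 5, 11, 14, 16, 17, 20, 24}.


A \ B = elements in A but not in B
A = {3, 7, 14, 22, 23, 25, 28}
B = {2, 5, 11, 14, 16, 17, 20, 24}
Remove from A any elements in B
A \ B = {3, 7, 22, 23, 25, 28}

A \ B = {3, 7, 22, 23, 25, 28}


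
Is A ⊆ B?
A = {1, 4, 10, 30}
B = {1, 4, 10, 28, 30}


A ⊆ B means every element of A is in B.
All elements of A are in B.
So A ⊆ B.

Yes, A ⊆ B


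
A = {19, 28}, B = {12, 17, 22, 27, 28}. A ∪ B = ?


A ∪ B = all elements in A or B (or both)
A = {19, 28}
B = {12, 17, 22, 27, 28}
A ∪ B = {12, 17, 19, 22, 27, 28}

A ∪ B = {12, 17, 19, 22, 27, 28}


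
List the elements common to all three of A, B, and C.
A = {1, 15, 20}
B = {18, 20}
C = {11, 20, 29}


A ∩ B = {20}
(A ∩ B) ∩ C = {20}

A ∩ B ∩ C = {20}


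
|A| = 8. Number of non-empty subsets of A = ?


Total subsets = 2^n = 2^8 = 256
Non-empty subsets exclude the empty set: 2^n - 1
= 256 - 1
= 255

Number of non-empty subsets = 255


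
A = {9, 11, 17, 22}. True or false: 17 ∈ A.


A = {9, 11, 17, 22}
Checking if 17 is in A
17 is in A → True

17 ∈ A


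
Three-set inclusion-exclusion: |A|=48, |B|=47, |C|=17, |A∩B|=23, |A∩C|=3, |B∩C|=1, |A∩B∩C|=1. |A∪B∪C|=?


|A∪B∪C| = |A|+|B|+|C| - |A∩B|-|A∩C|-|B∩C| + |A∩B∩C|
= 48+47+17 - 23-3-1 + 1
= 112 - 27 + 1
= 86

|A ∪ B ∪ C| = 86


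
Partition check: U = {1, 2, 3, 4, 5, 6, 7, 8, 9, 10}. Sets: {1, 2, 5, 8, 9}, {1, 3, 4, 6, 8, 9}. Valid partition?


A partition requires: (1) non-empty parts, (2) pairwise disjoint, (3) union = U
Parts: {1, 2, 5, 8, 9}, {1, 3, 4, 6, 8, 9}
Union of parts: {1, 2, 3, 4, 5, 6, 8, 9}
U = {1, 2, 3, 4, 5, 6, 7, 8, 9, 10}
All non-empty? True
Pairwise disjoint? False
Covers U? False

No, not a valid partition


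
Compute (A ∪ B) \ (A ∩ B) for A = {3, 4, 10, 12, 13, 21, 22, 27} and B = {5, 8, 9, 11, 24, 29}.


A △ B = (A \ B) ∪ (B \ A) = elements in exactly one of A or B
A \ B = {3, 4, 10, 12, 13, 21, 22, 27}
B \ A = {5, 8, 9, 11, 24, 29}
A △ B = {3, 4, 5, 8, 9, 10, 11, 12, 13, 21, 22, 24, 27, 29}

A △ B = {3, 4, 5, 8, 9, 10, 11, 12, 13, 21, 22, 24, 27, 29}


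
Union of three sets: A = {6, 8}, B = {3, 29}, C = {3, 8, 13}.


A ∪ B = {3, 6, 8, 29}
(A ∪ B) ∪ C = {3, 6, 8, 13, 29}

A ∪ B ∪ C = {3, 6, 8, 13, 29}


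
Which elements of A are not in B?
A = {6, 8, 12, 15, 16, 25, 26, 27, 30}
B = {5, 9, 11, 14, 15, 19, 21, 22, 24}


A \ B = elements in A but not in B
A = {6, 8, 12, 15, 16, 25, 26, 27, 30}
B = {5, 9, 11, 14, 15, 19, 21, 22, 24}
Remove from A any elements in B
A \ B = {6, 8, 12, 16, 25, 26, 27, 30}

A \ B = {6, 8, 12, 16, 25, 26, 27, 30}


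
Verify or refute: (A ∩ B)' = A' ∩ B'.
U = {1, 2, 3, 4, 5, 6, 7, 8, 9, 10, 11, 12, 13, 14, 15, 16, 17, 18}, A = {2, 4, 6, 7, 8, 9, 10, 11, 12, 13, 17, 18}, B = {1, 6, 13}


LHS: A ∩ B = {6, 13}
(A ∩ B)' = U \ (A ∩ B) = {1, 2, 3, 4, 5, 7, 8, 9, 10, 11, 12, 14, 15, 16, 17, 18}
A' = {1, 3, 5, 14, 15, 16}, B' = {2, 3, 4, 5, 7, 8, 9, 10, 11, 12, 14, 15, 16, 17, 18}
Claimed RHS: A' ∩ B' = {3, 5, 14, 15, 16}
Identity is INVALID: LHS = {1, 2, 3, 4, 5, 7, 8, 9, 10, 11, 12, 14, 15, 16, 17, 18} but the RHS claimed here equals {3, 5, 14, 15, 16}. The correct form is (A ∩ B)' = A' ∪ B'.

Identity is invalid: (A ∩ B)' = {1, 2, 3, 4, 5, 7, 8, 9, 10, 11, 12, 14, 15, 16, 17, 18} but A' ∩ B' = {3, 5, 14, 15, 16}. The correct De Morgan law is (A ∩ B)' = A' ∪ B'.


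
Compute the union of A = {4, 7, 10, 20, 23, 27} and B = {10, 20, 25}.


A ∪ B = all elements in A or B (or both)
A = {4, 7, 10, 20, 23, 27}
B = {10, 20, 25}
A ∪ B = {4, 7, 10, 20, 23, 25, 27}

A ∪ B = {4, 7, 10, 20, 23, 25, 27}


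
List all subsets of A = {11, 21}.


|A| = 2, so |P(A)| = 2^2 = 4
Enumerate subsets by cardinality (0 to 2):
∅, {11}, {21}, {11, 21}

P(A) has 4 subsets: ∅, {11}, {21}, {11, 21}


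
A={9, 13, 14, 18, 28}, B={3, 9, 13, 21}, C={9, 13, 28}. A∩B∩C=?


A ∩ B = {9, 13}
(A ∩ B) ∩ C = {9, 13}

A ∩ B ∩ C = {9, 13}


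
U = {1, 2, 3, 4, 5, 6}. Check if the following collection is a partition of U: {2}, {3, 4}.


A partition requires: (1) non-empty parts, (2) pairwise disjoint, (3) union = U
Parts: {2}, {3, 4}
Union of parts: {2, 3, 4}
U = {1, 2, 3, 4, 5, 6}
All non-empty? True
Pairwise disjoint? True
Covers U? False

No, not a valid partition


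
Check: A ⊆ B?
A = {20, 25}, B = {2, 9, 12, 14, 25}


A ⊆ B means every element of A is in B.
Elements in A not in B: {20}
So A ⊄ B.

No, A ⊄ B


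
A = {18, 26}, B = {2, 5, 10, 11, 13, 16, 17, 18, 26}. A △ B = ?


A △ B = (A \ B) ∪ (B \ A) = elements in exactly one of A or B
A \ B = ∅
B \ A = {2, 5, 10, 11, 13, 16, 17}
A △ B = {2, 5, 10, 11, 13, 16, 17}

A △ B = {2, 5, 10, 11, 13, 16, 17}


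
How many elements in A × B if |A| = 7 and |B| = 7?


|A × B| = |A| × |B|
= 7 × 7
= 49

|A × B| = 49


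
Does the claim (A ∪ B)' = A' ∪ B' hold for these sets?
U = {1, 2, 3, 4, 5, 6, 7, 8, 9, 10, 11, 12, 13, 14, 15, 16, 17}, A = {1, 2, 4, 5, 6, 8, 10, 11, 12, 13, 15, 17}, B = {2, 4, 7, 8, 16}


LHS: A ∪ B = {1, 2, 4, 5, 6, 7, 8, 10, 11, 12, 13, 15, 16, 17}
(A ∪ B)' = U \ (A ∪ B) = {3, 9, 14}
A' = {3, 7, 9, 14, 16}, B' = {1, 3, 5, 6, 9, 10, 11, 12, 13, 14, 15, 17}
Claimed RHS: A' ∪ B' = {1, 3, 5, 6, 7, 9, 10, 11, 12, 13, 14, 15, 16, 17}
Identity is INVALID: LHS = {3, 9, 14} but the RHS claimed here equals {1, 3, 5, 6, 7, 9, 10, 11, 12, 13, 14, 15, 16, 17}. The correct form is (A ∪ B)' = A' ∩ B'.

Identity is invalid: (A ∪ B)' = {3, 9, 14} but A' ∪ B' = {1, 3, 5, 6, 7, 9, 10, 11, 12, 13, 14, 15, 16, 17}. The correct De Morgan law is (A ∪ B)' = A' ∩ B'.


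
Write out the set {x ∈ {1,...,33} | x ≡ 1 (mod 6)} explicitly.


Checking each candidate:
Condition: x in {1,...,33} with x ≡ 1 (mod 6)
Result = {1, 7, 13, 19, 25, 31}

{1, 7, 13, 19, 25, 31}


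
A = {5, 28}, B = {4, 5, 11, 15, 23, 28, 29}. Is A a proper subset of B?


A ⊂ B requires: A ⊆ B AND A ≠ B.
A ⊆ B? Yes
A = B? No
A ⊂ B: Yes (A is a proper subset of B)

Yes, A ⊂ B


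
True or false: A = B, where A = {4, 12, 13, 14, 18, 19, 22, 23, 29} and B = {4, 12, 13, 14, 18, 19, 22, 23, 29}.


Two sets are equal iff they have exactly the same elements.
A = {4, 12, 13, 14, 18, 19, 22, 23, 29}
B = {4, 12, 13, 14, 18, 19, 22, 23, 29}
Same elements → A = B

Yes, A = B


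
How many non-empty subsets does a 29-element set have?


Total subsets = 2^n = 2^29 = 536870912
Non-empty subsets exclude the empty set: 2^n - 1
= 536870912 - 1
= 536870911

Number of non-empty subsets = 536870911


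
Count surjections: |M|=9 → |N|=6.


n = |M| = 9, k = |N| = 6. Surjections via inclusion-exclusion:
S(n,k) = Σ(-1)^i × C(k,i) × (k-i)^n, i=0 to k
i=0: (-1)^0×C(6,0)×6^9 = 10077696
i=1: (-1)^1×C(6,1)×5^9 = -11718750
i=2: (-1)^2×C(6,2)×4^9 = 3932160
i=3: (-1)^3×C(6,3)×3^9 = -393660
i=4: (-1)^4×C(6,4)×2^9 = 7680
i=5: (-1)^5×C(6,5)×1^9 = -6
i=6: (-1)^6×C(6,6)×0^9 = 0
Total = 1905120

Number of surjections = 1905120


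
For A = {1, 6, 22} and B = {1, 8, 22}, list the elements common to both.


A ∩ B = elements in both A and B
A = {1, 6, 22}
B = {1, 8, 22}
A ∩ B = {1, 22}

A ∩ B = {1, 22}


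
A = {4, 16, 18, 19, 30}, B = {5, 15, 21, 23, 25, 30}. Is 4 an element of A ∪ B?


A = {4, 16, 18, 19, 30}, B = {5, 15, 21, 23, 25, 30}
A ∪ B = all elements in A or B
A ∪ B = {4, 5, 15, 16, 18, 19, 21, 23, 25, 30}
Checking if 4 ∈ A ∪ B
4 is in A ∪ B → True

4 ∈ A ∪ B


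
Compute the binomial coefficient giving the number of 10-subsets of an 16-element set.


C(n,k) = n! / (k!(n-k)!)
C(16,10) = 16! / (10!6!)
= 8008

C(16,10) = 8008


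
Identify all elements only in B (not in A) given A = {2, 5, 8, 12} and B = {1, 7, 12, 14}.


A = {2, 5, 8, 12}
B = {1, 7, 12, 14}
Region: only in B (not in A)
Elements: {1, 7, 14}

Elements only in B (not in A): {1, 7, 14}


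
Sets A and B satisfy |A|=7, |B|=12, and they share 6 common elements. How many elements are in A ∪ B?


|A ∪ B| = |A| + |B| - |A ∩ B|
= 7 + 12 - 6
= 13

|A ∪ B| = 13


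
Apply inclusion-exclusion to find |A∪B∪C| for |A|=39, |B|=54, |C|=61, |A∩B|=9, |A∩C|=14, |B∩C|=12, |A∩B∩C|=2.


|A∪B∪C| = |A|+|B|+|C| - |A∩B|-|A∩C|-|B∩C| + |A∩B∩C|
= 39+54+61 - 9-14-12 + 2
= 154 - 35 + 2
= 121

|A ∪ B ∪ C| = 121


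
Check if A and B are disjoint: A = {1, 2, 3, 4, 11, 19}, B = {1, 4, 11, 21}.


Disjoint means A ∩ B = ∅.
A ∩ B = {1, 4, 11}
A ∩ B ≠ ∅, so A and B are NOT disjoint.

No, A and B are not disjoint (A ∩ B = {1, 4, 11})


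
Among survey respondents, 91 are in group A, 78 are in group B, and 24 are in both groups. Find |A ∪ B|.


|A ∪ B| = |A| + |B| - |A ∩ B|
= 91 + 78 - 24
= 145

|A ∪ B| = 145


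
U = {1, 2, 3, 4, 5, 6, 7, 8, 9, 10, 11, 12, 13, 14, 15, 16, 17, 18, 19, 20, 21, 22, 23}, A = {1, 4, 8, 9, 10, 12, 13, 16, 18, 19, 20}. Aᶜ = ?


Aᶜ = U \ A = elements in U but not in A
U = {1, 2, 3, 4, 5, 6, 7, 8, 9, 10, 11, 12, 13, 14, 15, 16, 17, 18, 19, 20, 21, 22, 23}
A = {1, 4, 8, 9, 10, 12, 13, 16, 18, 19, 20}
Aᶜ = {2, 3, 5, 6, 7, 11, 14, 15, 17, 21, 22, 23}

Aᶜ = {2, 3, 5, 6, 7, 11, 14, 15, 17, 21, 22, 23}


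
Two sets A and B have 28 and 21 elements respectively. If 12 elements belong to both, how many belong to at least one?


|A ∪ B| = |A| + |B| - |A ∩ B|
= 28 + 21 - 12
= 37

|A ∪ B| = 37


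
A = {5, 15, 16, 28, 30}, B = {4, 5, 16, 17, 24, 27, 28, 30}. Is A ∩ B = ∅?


Disjoint means A ∩ B = ∅.
A ∩ B = {5, 16, 28, 30}
A ∩ B ≠ ∅, so A and B are NOT disjoint.

No, A and B are not disjoint (A ∩ B = {5, 16, 28, 30})


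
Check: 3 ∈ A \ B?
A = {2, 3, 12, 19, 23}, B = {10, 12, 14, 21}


A = {2, 3, 12, 19, 23}, B = {10, 12, 14, 21}
A \ B = elements in A but not in B
A \ B = {2, 3, 19, 23}
Checking if 3 ∈ A \ B
3 is in A \ B → True

3 ∈ A \ B


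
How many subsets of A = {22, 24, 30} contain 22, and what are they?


A subset of A contains 22 iff the remaining 2 elements form any subset of A \ {22}.
Count: 2^(n-1) = 2^2 = 4
Subsets containing 22: {22}, {22, 24}, {22, 30}, {22, 24, 30}

Subsets containing 22 (4 total): {22}, {22, 24}, {22, 30}, {22, 24, 30}


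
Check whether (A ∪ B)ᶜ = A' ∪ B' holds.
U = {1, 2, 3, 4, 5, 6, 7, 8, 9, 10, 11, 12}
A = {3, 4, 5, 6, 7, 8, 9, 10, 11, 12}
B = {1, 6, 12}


LHS: A ∪ B = {1, 3, 4, 5, 6, 7, 8, 9, 10, 11, 12}
(A ∪ B)' = U \ (A ∪ B) = {2}
A' = {1, 2}, B' = {2, 3, 4, 5, 7, 8, 9, 10, 11}
Claimed RHS: A' ∪ B' = {1, 2, 3, 4, 5, 7, 8, 9, 10, 11}
Identity is INVALID: LHS = {2} but the RHS claimed here equals {1, 2, 3, 4, 5, 7, 8, 9, 10, 11}. The correct form is (A ∪ B)' = A' ∩ B'.

Identity is invalid: (A ∪ B)' = {2} but A' ∪ B' = {1, 2, 3, 4, 5, 7, 8, 9, 10, 11}. The correct De Morgan law is (A ∪ B)' = A' ∩ B'.


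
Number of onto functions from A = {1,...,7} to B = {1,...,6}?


n = |A| = 7, k = |B| = 6. Surjections via inclusion-exclusion:
S(n,k) = Σ(-1)^i × C(k,i) × (k-i)^n, i=0 to k
i=0: (-1)^0×C(6,0)×6^7 = 279936
i=1: (-1)^1×C(6,1)×5^7 = -468750
i=2: (-1)^2×C(6,2)×4^7 = 245760
i=3: (-1)^3×C(6,3)×3^7 = -43740
i=4: (-1)^4×C(6,4)×2^7 = 1920
i=5: (-1)^5×C(6,5)×1^7 = -6
i=6: (-1)^6×C(6,6)×0^7 = 0
Total = 15120

Number of surjections = 15120


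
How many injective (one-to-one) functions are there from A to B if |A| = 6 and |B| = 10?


An injection sends each of |A| = 6 inputs to a distinct output in B.
# injections = |B|·(|B|-1)·…·(|B|-|A|+1) = 10! / (10 - 6)!
= 10 × 9 × 8 × 7 × 6 × 5
= 151200

Number of injections = 151200


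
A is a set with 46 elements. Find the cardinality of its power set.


Number of subsets = 2^n
= 2^46
= 70368744177664

|P(A)| = 70368744177664


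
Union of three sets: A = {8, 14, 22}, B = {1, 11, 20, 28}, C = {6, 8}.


A ∪ B = {1, 8, 11, 14, 20, 22, 28}
(A ∪ B) ∪ C = {1, 6, 8, 11, 14, 20, 22, 28}

A ∪ B ∪ C = {1, 6, 8, 11, 14, 20, 22, 28}


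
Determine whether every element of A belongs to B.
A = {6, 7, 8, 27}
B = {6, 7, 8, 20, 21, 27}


A ⊆ B means every element of A is in B.
All elements of A are in B.
So A ⊆ B.

Yes, A ⊆ B


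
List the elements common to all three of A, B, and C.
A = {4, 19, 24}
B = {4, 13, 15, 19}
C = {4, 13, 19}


A ∩ B = {4, 19}
(A ∩ B) ∩ C = {4, 19}

A ∩ B ∩ C = {4, 19}


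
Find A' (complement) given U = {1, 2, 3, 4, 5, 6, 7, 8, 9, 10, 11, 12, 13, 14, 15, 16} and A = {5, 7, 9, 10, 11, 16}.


Aᶜ = U \ A = elements in U but not in A
U = {1, 2, 3, 4, 5, 6, 7, 8, 9, 10, 11, 12, 13, 14, 15, 16}
A = {5, 7, 9, 10, 11, 16}
Aᶜ = {1, 2, 3, 4, 6, 8, 12, 13, 14, 15}

Aᶜ = {1, 2, 3, 4, 6, 8, 12, 13, 14, 15}


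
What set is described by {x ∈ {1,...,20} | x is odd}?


Checking each candidate:
Condition: odd numbers in {1,...,20}
Result = {1, 3, 5, 7, 9, 11, 13, 15, 17, 19}

{1, 3, 5, 7, 9, 11, 13, 15, 17, 19}


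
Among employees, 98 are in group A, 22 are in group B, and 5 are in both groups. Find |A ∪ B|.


|A ∪ B| = |A| + |B| - |A ∩ B|
= 98 + 22 - 5
= 115

|A ∪ B| = 115


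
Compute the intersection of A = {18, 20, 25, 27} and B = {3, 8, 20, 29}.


A ∩ B = elements in both A and B
A = {18, 20, 25, 27}
B = {3, 8, 20, 29}
A ∩ B = {20}

A ∩ B = {20}


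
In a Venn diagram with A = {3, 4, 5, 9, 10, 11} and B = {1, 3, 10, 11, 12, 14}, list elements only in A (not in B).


A = {3, 4, 5, 9, 10, 11}
B = {1, 3, 10, 11, 12, 14}
Region: only in A (not in B)
Elements: {4, 5, 9}

Elements only in A (not in B): {4, 5, 9}


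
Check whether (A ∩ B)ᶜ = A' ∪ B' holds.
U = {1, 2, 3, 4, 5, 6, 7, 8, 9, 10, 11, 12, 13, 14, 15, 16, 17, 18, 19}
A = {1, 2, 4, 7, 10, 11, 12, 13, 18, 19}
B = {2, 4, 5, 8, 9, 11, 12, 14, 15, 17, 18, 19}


LHS: A ∩ B = {2, 4, 11, 12, 18, 19}
(A ∩ B)' = U \ (A ∩ B) = {1, 3, 5, 6, 7, 8, 9, 10, 13, 14, 15, 16, 17}
A' = {3, 5, 6, 8, 9, 14, 15, 16, 17}, B' = {1, 3, 6, 7, 10, 13, 16}
Claimed RHS: A' ∪ B' = {1, 3, 5, 6, 7, 8, 9, 10, 13, 14, 15, 16, 17}
Identity is VALID: LHS = RHS = {1, 3, 5, 6, 7, 8, 9, 10, 13, 14, 15, 16, 17} ✓

Identity is valid. (A ∩ B)' = A' ∪ B' = {1, 3, 5, 6, 7, 8, 9, 10, 13, 14, 15, 16, 17}


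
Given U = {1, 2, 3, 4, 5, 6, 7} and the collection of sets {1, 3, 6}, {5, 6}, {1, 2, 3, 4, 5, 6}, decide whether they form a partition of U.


A partition requires: (1) non-empty parts, (2) pairwise disjoint, (3) union = U
Parts: {1, 3, 6}, {5, 6}, {1, 2, 3, 4, 5, 6}
Union of parts: {1, 2, 3, 4, 5, 6}
U = {1, 2, 3, 4, 5, 6, 7}
All non-empty? True
Pairwise disjoint? False
Covers U? False

No, not a valid partition


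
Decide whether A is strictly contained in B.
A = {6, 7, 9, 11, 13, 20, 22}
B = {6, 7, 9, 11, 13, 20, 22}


A ⊂ B requires: A ⊆ B AND A ≠ B.
A ⊆ B? Yes
A = B? Yes
A = B, so A is not a PROPER subset.

No, A is not a proper subset of B


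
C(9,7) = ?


C(n,k) = n! / (k!(n-k)!)
C(9,7) = 9! / (7!2!)
= 36

C(9,7) = 36


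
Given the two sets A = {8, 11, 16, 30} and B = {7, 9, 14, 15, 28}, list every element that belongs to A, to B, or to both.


A ∪ B = all elements in A or B (or both)
A = {8, 11, 16, 30}
B = {7, 9, 14, 15, 28}
A ∪ B = {7, 8, 9, 11, 14, 15, 16, 28, 30}

A ∪ B = {7, 8, 9, 11, 14, 15, 16, 28, 30}


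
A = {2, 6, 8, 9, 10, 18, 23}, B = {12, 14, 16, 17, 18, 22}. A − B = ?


A \ B = elements in A but not in B
A = {2, 6, 8, 9, 10, 18, 23}
B = {12, 14, 16, 17, 18, 22}
Remove from A any elements in B
A \ B = {2, 6, 8, 9, 10, 23}

A \ B = {2, 6, 8, 9, 10, 23}


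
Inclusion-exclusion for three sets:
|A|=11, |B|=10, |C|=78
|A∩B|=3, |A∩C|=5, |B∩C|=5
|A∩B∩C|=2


|A∪B∪C| = |A|+|B|+|C| - |A∩B|-|A∩C|-|B∩C| + |A∩B∩C|
= 11+10+78 - 3-5-5 + 2
= 99 - 13 + 2
= 88

|A ∪ B ∪ C| = 88


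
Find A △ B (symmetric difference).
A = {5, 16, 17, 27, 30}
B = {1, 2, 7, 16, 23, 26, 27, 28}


A △ B = (A \ B) ∪ (B \ A) = elements in exactly one of A or B
A \ B = {5, 17, 30}
B \ A = {1, 2, 7, 23, 26, 28}
A △ B = {1, 2, 5, 7, 17, 23, 26, 28, 30}

A △ B = {1, 2, 5, 7, 17, 23, 26, 28, 30}


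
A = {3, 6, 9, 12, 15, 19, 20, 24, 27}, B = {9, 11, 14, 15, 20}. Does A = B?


Two sets are equal iff they have exactly the same elements.
A = {3, 6, 9, 12, 15, 19, 20, 24, 27}
B = {9, 11, 14, 15, 20}
Differences: {3, 6, 11, 12, 14, 19, 24, 27}
A ≠ B

No, A ≠ B


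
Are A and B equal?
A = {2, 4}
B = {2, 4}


Two sets are equal iff they have exactly the same elements.
A = {2, 4}
B = {2, 4}
Same elements → A = B

Yes, A = B


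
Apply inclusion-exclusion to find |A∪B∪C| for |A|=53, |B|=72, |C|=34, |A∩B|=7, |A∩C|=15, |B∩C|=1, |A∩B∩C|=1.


|A∪B∪C| = |A|+|B|+|C| - |A∩B|-|A∩C|-|B∩C| + |A∩B∩C|
= 53+72+34 - 7-15-1 + 1
= 159 - 23 + 1
= 137

|A ∪ B ∪ C| = 137


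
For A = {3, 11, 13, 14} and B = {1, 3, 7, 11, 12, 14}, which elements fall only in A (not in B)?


A = {3, 11, 13, 14}
B = {1, 3, 7, 11, 12, 14}
Region: only in A (not in B)
Elements: {13}

Elements only in A (not in B): {13}


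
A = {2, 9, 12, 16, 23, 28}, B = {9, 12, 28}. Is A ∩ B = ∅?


Disjoint means A ∩ B = ∅.
A ∩ B = {9, 12, 28}
A ∩ B ≠ ∅, so A and B are NOT disjoint.

No, A and B are not disjoint (A ∩ B = {9, 12, 28})


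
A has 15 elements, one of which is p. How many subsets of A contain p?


Subsets of A containing p correspond to subsets of A \ {p}, which has 14 elements.
Count = 2^(n-1) = 2^14
= 16384

Number of subsets containing p = 16384


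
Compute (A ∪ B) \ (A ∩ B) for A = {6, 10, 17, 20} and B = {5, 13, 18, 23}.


A △ B = (A \ B) ∪ (B \ A) = elements in exactly one of A or B
A \ B = {6, 10, 17, 20}
B \ A = {5, 13, 18, 23}
A △ B = {5, 6, 10, 13, 17, 18, 20, 23}

A △ B = {5, 6, 10, 13, 17, 18, 20, 23}


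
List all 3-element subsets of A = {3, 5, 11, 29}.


|A| = 4, so A has C(4,3) = 4 subsets of size 3.
Enumerate by choosing 3 elements from A at a time:
{3, 5, 11}, {3, 5, 29}, {3, 11, 29}, {5, 11, 29}

3-element subsets (4 total): {3, 5, 11}, {3, 5, 29}, {3, 11, 29}, {5, 11, 29}


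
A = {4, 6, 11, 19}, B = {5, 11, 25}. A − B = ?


A \ B = elements in A but not in B
A = {4, 6, 11, 19}
B = {5, 11, 25}
Remove from A any elements in B
A \ B = {4, 6, 19}

A \ B = {4, 6, 19}


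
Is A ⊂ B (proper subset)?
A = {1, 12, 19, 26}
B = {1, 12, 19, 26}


A ⊂ B requires: A ⊆ B AND A ≠ B.
A ⊆ B? Yes
A = B? Yes
A = B, so A is not a PROPER subset.

No, A is not a proper subset of B


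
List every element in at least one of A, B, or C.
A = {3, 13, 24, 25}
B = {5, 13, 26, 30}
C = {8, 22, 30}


A ∪ B = {3, 5, 13, 24, 25, 26, 30}
(A ∪ B) ∪ C = {3, 5, 8, 13, 22, 24, 25, 26, 30}

A ∪ B ∪ C = {3, 5, 8, 13, 22, 24, 25, 26, 30}


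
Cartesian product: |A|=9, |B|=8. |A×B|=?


|A × B| = |A| × |B|
= 9 × 8
= 72

|A × B| = 72


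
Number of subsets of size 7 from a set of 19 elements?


C(n,k) = n! / (k!(n-k)!)
C(19,7) = 19! / (7!12!)
= 50388

C(19,7) = 50388


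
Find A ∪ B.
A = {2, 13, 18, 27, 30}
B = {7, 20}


A ∪ B = all elements in A or B (or both)
A = {2, 13, 18, 27, 30}
B = {7, 20}
A ∪ B = {2, 7, 13, 18, 20, 27, 30}

A ∪ B = {2, 7, 13, 18, 20, 27, 30}


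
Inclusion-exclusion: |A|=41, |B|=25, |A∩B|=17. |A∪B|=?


|A ∪ B| = |A| + |B| - |A ∩ B|
= 41 + 25 - 17
= 49

|A ∪ B| = 49


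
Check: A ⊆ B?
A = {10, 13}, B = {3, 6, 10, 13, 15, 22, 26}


A ⊆ B means every element of A is in B.
All elements of A are in B.
So A ⊆ B.

Yes, A ⊆ B


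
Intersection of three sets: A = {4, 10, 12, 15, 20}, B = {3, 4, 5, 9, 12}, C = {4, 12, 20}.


A ∩ B = {4, 12}
(A ∩ B) ∩ C = {4, 12}

A ∩ B ∩ C = {4, 12}


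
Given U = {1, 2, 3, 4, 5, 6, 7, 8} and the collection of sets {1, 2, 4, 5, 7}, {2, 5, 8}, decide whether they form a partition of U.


A partition requires: (1) non-empty parts, (2) pairwise disjoint, (3) union = U
Parts: {1, 2, 4, 5, 7}, {2, 5, 8}
Union of parts: {1, 2, 4, 5, 7, 8}
U = {1, 2, 3, 4, 5, 6, 7, 8}
All non-empty? True
Pairwise disjoint? False
Covers U? False

No, not a valid partition


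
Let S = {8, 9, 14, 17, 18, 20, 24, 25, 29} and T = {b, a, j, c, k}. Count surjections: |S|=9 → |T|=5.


n = |S| = 9, k = |T| = 5. Surjections via inclusion-exclusion:
S(n,k) = Σ(-1)^i × C(k,i) × (k-i)^n, i=0 to k
i=0: (-1)^0×C(5,0)×5^9 = 1953125
i=1: (-1)^1×C(5,1)×4^9 = -1310720
i=2: (-1)^2×C(5,2)×3^9 = 196830
i=3: (-1)^3×C(5,3)×2^9 = -5120
i=4: (-1)^4×C(5,4)×1^9 = 5
i=5: (-1)^5×C(5,5)×0^9 = 0
Total = 834120

Number of surjections = 834120


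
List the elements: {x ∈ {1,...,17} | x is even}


Checking each candidate:
Condition: even numbers in {1,...,17}
Result = {2, 4, 6, 8, 10, 12, 14, 16}

{2, 4, 6, 8, 10, 12, 14, 16}


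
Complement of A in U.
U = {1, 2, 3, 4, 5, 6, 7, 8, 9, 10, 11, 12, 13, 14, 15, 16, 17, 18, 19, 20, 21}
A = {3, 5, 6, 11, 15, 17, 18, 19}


Aᶜ = U \ A = elements in U but not in A
U = {1, 2, 3, 4, 5, 6, 7, 8, 9, 10, 11, 12, 13, 14, 15, 16, 17, 18, 19, 20, 21}
A = {3, 5, 6, 11, 15, 17, 18, 19}
Aᶜ = {1, 2, 4, 7, 8, 9, 10, 12, 13, 14, 16, 20, 21}

Aᶜ = {1, 2, 4, 7, 8, 9, 10, 12, 13, 14, 16, 20, 21}


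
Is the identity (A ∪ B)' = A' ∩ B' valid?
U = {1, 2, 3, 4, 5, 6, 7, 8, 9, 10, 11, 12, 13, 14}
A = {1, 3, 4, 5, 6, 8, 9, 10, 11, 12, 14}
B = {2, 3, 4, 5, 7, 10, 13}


LHS: A ∪ B = {1, 2, 3, 4, 5, 6, 7, 8, 9, 10, 11, 12, 13, 14}
(A ∪ B)' = U \ (A ∪ B) = ∅
A' = {2, 7, 13}, B' = {1, 6, 8, 9, 11, 12, 14}
Claimed RHS: A' ∩ B' = ∅
Identity is VALID: LHS = RHS = ∅ ✓

Identity is valid. (A ∪ B)' = A' ∩ B' = ∅


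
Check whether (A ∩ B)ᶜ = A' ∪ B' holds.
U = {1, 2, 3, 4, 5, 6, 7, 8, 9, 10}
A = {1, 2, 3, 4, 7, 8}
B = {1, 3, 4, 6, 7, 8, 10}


LHS: A ∩ B = {1, 3, 4, 7, 8}
(A ∩ B)' = U \ (A ∩ B) = {2, 5, 6, 9, 10}
A' = {5, 6, 9, 10}, B' = {2, 5, 9}
Claimed RHS: A' ∪ B' = {2, 5, 6, 9, 10}
Identity is VALID: LHS = RHS = {2, 5, 6, 9, 10} ✓

Identity is valid. (A ∩ B)' = A' ∪ B' = {2, 5, 6, 9, 10}


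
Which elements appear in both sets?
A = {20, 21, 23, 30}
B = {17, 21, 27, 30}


A ∩ B = elements in both A and B
A = {20, 21, 23, 30}
B = {17, 21, 27, 30}
A ∩ B = {21, 30}

A ∩ B = {21, 30}


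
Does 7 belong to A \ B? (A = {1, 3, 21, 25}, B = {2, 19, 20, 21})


A = {1, 3, 21, 25}, B = {2, 19, 20, 21}
A \ B = elements in A but not in B
A \ B = {1, 3, 25}
Checking if 7 ∈ A \ B
7 is not in A \ B → False

7 ∉ A \ B


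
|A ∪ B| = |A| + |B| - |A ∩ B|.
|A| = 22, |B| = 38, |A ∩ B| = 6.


|A ∪ B| = |A| + |B| - |A ∩ B|
= 22 + 38 - 6
= 54

|A ∪ B| = 54


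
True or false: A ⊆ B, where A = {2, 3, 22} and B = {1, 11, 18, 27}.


A ⊆ B means every element of A is in B.
Elements in A not in B: {2, 3, 22}
So A ⊄ B.

No, A ⊄ B


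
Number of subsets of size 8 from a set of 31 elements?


C(n,k) = n! / (k!(n-k)!)
C(31,8) = 31! / (8!23!)
= 7888725

C(31,8) = 7888725


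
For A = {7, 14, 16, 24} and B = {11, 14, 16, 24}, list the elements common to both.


A ∩ B = elements in both A and B
A = {7, 14, 16, 24}
B = {11, 14, 16, 24}
A ∩ B = {14, 16, 24}

A ∩ B = {14, 16, 24}


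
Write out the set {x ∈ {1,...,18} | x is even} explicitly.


Checking each candidate:
Condition: even numbers in {1,...,18}
Result = {2, 4, 6, 8, 10, 12, 14, 16, 18}

{2, 4, 6, 8, 10, 12, 14, 16, 18}


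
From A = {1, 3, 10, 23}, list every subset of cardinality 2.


|A| = 4, so A has C(4,2) = 6 subsets of size 2.
Enumerate by choosing 2 elements from A at a time:
{1, 3}, {1, 10}, {1, 23}, {3, 10}, {3, 23}, {10, 23}

2-element subsets (6 total): {1, 3}, {1, 10}, {1, 23}, {3, 10}, {3, 23}, {10, 23}


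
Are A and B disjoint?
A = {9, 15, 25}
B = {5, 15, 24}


Disjoint means A ∩ B = ∅.
A ∩ B = {15}
A ∩ B ≠ ∅, so A and B are NOT disjoint.

No, A and B are not disjoint (A ∩ B = {15})


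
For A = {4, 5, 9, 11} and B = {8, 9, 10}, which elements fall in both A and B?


A = {4, 5, 9, 11}
B = {8, 9, 10}
Region: in both A and B
Elements: {9}

Elements in both A and B: {9}


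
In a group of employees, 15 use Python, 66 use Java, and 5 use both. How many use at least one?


|A ∪ B| = |A| + |B| - |A ∩ B|
= 15 + 66 - 5
= 76

|A ∪ B| = 76


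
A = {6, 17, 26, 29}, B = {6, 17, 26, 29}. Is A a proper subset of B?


A ⊂ B requires: A ⊆ B AND A ≠ B.
A ⊆ B? Yes
A = B? Yes
A = B, so A is not a PROPER subset.

No, A is not a proper subset of B


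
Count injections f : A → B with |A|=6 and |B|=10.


An injection sends each of |A| = 6 inputs to a distinct output in B.
# injections = |B|·(|B|-1)·…·(|B|-|A|+1) = 10! / (10 - 6)!
= 10 × 9 × 8 × 7 × 6 × 5
= 151200

Number of injections = 151200


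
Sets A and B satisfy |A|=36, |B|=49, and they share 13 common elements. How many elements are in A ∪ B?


|A ∪ B| = |A| + |B| - |A ∩ B|
= 36 + 49 - 13
= 72

|A ∪ B| = 72


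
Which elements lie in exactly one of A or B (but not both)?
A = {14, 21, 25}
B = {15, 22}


A △ B = (A \ B) ∪ (B \ A) = elements in exactly one of A or B
A \ B = {14, 21, 25}
B \ A = {15, 22}
A △ B = {14, 15, 21, 22, 25}

A △ B = {14, 15, 21, 22, 25}


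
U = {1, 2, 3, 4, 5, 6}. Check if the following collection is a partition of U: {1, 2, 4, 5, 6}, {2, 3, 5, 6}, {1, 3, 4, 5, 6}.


A partition requires: (1) non-empty parts, (2) pairwise disjoint, (3) union = U
Parts: {1, 2, 4, 5, 6}, {2, 3, 5, 6}, {1, 3, 4, 5, 6}
Union of parts: {1, 2, 3, 4, 5, 6}
U = {1, 2, 3, 4, 5, 6}
All non-empty? True
Pairwise disjoint? False
Covers U? True

No, not a valid partition


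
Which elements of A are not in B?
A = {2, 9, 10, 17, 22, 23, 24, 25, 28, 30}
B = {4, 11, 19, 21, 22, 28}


A \ B = elements in A but not in B
A = {2, 9, 10, 17, 22, 23, 24, 25, 28, 30}
B = {4, 11, 19, 21, 22, 28}
Remove from A any elements in B
A \ B = {2, 9, 10, 17, 23, 24, 25, 30}

A \ B = {2, 9, 10, 17, 23, 24, 25, 30}


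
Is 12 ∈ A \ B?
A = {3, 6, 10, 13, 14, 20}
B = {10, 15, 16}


A = {3, 6, 10, 13, 14, 20}, B = {10, 15, 16}
A \ B = elements in A but not in B
A \ B = {3, 6, 13, 14, 20}
Checking if 12 ∈ A \ B
12 is not in A \ B → False

12 ∉ A \ B


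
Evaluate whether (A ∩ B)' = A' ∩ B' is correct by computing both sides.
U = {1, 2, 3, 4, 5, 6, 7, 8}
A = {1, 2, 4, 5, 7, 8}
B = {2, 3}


LHS: A ∩ B = {2}
(A ∩ B)' = U \ (A ∩ B) = {1, 3, 4, 5, 6, 7, 8}
A' = {3, 6}, B' = {1, 4, 5, 6, 7, 8}
Claimed RHS: A' ∩ B' = {6}
Identity is INVALID: LHS = {1, 3, 4, 5, 6, 7, 8} but the RHS claimed here equals {6}. The correct form is (A ∩ B)' = A' ∪ B'.

Identity is invalid: (A ∩ B)' = {1, 3, 4, 5, 6, 7, 8} but A' ∩ B' = {6}. The correct De Morgan law is (A ∩ B)' = A' ∪ B'.


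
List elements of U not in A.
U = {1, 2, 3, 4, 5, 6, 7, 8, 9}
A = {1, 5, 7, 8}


Aᶜ = U \ A = elements in U but not in A
U = {1, 2, 3, 4, 5, 6, 7, 8, 9}
A = {1, 5, 7, 8}
Aᶜ = {2, 3, 4, 6, 9}

Aᶜ = {2, 3, 4, 6, 9}


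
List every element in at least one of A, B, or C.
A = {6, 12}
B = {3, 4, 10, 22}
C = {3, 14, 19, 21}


A ∪ B = {3, 4, 6, 10, 12, 22}
(A ∪ B) ∪ C = {3, 4, 6, 10, 12, 14, 19, 21, 22}

A ∪ B ∪ C = {3, 4, 6, 10, 12, 14, 19, 21, 22}


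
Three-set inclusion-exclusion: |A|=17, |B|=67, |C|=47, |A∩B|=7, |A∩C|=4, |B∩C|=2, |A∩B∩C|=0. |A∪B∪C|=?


|A∪B∪C| = |A|+|B|+|C| - |A∩B|-|A∩C|-|B∩C| + |A∩B∩C|
= 17+67+47 - 7-4-2 + 0
= 131 - 13 + 0
= 118

|A ∪ B ∪ C| = 118


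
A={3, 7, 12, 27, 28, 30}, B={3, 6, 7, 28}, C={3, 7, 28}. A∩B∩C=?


A ∩ B = {3, 7, 28}
(A ∩ B) ∩ C = {3, 7, 28}

A ∩ B ∩ C = {3, 7, 28}


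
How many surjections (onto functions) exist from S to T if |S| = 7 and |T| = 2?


n = |S| = 7, k = |T| = 2. Surjections via inclusion-exclusion:
S(n,k) = Σ(-1)^i × C(k,i) × (k-i)^n, i=0 to k
i=0: (-1)^0×C(2,0)×2^7 = 128
i=1: (-1)^1×C(2,1)×1^7 = -2
i=2: (-1)^2×C(2,2)×0^7 = 0
Total = 126

Number of surjections = 126


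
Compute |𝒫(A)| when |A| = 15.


Number of subsets = 2^n
= 2^15
= 32768

|P(A)| = 32768


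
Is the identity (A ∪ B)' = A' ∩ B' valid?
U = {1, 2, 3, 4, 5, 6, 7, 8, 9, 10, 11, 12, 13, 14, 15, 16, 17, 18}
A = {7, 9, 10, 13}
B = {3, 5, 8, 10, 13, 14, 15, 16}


LHS: A ∪ B = {3, 5, 7, 8, 9, 10, 13, 14, 15, 16}
(A ∪ B)' = U \ (A ∪ B) = {1, 2, 4, 6, 11, 12, 17, 18}
A' = {1, 2, 3, 4, 5, 6, 8, 11, 12, 14, 15, 16, 17, 18}, B' = {1, 2, 4, 6, 7, 9, 11, 12, 17, 18}
Claimed RHS: A' ∩ B' = {1, 2, 4, 6, 11, 12, 17, 18}
Identity is VALID: LHS = RHS = {1, 2, 4, 6, 11, 12, 17, 18} ✓

Identity is valid. (A ∪ B)' = A' ∩ B' = {1, 2, 4, 6, 11, 12, 17, 18}


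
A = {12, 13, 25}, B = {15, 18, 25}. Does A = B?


Two sets are equal iff they have exactly the same elements.
A = {12, 13, 25}
B = {15, 18, 25}
Differences: {12, 13, 15, 18}
A ≠ B

No, A ≠ B


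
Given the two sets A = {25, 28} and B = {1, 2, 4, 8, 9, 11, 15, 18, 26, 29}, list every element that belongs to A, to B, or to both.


A ∪ B = all elements in A or B (or both)
A = {25, 28}
B = {1, 2, 4, 8, 9, 11, 15, 18, 26, 29}
A ∪ B = {1, 2, 4, 8, 9, 11, 15, 18, 25, 26, 28, 29}

A ∪ B = {1, 2, 4, 8, 9, 11, 15, 18, 25, 26, 28, 29}


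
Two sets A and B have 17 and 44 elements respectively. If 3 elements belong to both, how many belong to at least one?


|A ∪ B| = |A| + |B| - |A ∩ B|
= 17 + 44 - 3
= 58

|A ∪ B| = 58


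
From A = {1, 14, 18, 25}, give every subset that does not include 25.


A subset of A that omits 25 is a subset of A \ {25}, so there are 2^(n-1) = 2^3 = 8 of them.
Subsets excluding 25: ∅, {1}, {14}, {18}, {1, 14}, {1, 18}, {14, 18}, {1, 14, 18}

Subsets excluding 25 (8 total): ∅, {1}, {14}, {18}, {1, 14}, {1, 18}, {14, 18}, {1, 14, 18}


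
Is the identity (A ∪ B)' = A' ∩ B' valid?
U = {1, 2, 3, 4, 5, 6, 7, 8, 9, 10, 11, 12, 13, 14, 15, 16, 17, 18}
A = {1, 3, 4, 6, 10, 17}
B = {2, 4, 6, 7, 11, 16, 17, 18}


LHS: A ∪ B = {1, 2, 3, 4, 6, 7, 10, 11, 16, 17, 18}
(A ∪ B)' = U \ (A ∪ B) = {5, 8, 9, 12, 13, 14, 15}
A' = {2, 5, 7, 8, 9, 11, 12, 13, 14, 15, 16, 18}, B' = {1, 3, 5, 8, 9, 10, 12, 13, 14, 15}
Claimed RHS: A' ∩ B' = {5, 8, 9, 12, 13, 14, 15}
Identity is VALID: LHS = RHS = {5, 8, 9, 12, 13, 14, 15} ✓

Identity is valid. (A ∪ B)' = A' ∩ B' = {5, 8, 9, 12, 13, 14, 15}


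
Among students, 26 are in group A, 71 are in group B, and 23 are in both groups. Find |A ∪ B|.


|A ∪ B| = |A| + |B| - |A ∩ B|
= 26 + 71 - 23
= 74

|A ∪ B| = 74


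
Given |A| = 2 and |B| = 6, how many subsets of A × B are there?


A relation from A to B is any subset of A × B.
|A × B| = 2 × 6 = 12
# relations = 2^|A × B| = 2^12 = 4096

Number of relations = 4096


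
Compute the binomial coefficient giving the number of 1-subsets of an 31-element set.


C(n,k) = n! / (k!(n-k)!)
C(31,1) = 31! / (1!30!)
= 31

C(31,1) = 31
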